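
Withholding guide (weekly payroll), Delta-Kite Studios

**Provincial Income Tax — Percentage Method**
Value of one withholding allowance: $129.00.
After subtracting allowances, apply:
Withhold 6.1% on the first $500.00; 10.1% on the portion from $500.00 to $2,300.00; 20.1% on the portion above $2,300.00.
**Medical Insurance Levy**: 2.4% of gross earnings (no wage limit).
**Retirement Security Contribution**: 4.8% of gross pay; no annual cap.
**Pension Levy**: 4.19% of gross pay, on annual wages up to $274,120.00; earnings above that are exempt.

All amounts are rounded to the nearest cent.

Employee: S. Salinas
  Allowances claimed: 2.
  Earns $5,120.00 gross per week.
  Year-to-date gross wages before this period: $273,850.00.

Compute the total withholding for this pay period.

$1,107.21

Provincial Income Tax: taxable = $5,120.00 − 2×$129.00 = $4,862.00
  $212.30 + 20.1% × ($4,862.00 − $2,300.00) = $212.30 + 20.1% × $2,562.00 = $727.26
Medical Insurance Levy: 2.4% × $5,120.00 = $122.88
Retirement Security Contribution: 4.8% × $5,120.00 = $245.76
Pension Levy: cap $274,120.00 − YTD $273,850.00 = $270.00 subject; 4.19% × $270.00 = $11.31
Total: $727.26 + $122.88 + $245.76 + $11.31 = $1,107.21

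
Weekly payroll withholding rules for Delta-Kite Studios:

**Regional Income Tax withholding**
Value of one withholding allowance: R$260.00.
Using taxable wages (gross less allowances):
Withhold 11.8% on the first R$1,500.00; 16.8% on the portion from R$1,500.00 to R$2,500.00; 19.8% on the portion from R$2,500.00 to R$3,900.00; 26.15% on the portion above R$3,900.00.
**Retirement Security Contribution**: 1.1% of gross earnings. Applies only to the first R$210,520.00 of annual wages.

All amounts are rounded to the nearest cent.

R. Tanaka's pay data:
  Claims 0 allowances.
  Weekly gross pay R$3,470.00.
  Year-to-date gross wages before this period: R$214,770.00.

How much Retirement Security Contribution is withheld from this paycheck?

Retirement Security Contribution: YTD R$214,770.00 ≥ cap R$210,520.00 → R$0.00

R$0.00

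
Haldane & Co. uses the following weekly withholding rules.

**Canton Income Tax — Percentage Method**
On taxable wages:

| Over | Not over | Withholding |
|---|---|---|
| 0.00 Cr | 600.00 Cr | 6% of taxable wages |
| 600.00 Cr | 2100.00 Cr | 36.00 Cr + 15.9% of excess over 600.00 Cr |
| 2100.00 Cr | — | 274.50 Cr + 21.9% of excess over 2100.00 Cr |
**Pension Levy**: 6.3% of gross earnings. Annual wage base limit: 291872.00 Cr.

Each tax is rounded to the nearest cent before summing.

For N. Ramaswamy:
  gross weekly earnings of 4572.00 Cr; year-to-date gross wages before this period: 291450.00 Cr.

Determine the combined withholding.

842.46 Cr

Canton Income Tax: taxable = 4572.00 Cr
  274.50 Cr + 21.9% × (4572.00 Cr − 2100.00 Cr) = 274.50 Cr + 21.9% × 2472.00 Cr = 815.87 Cr
Pension Levy: cap 291872.00 Cr − YTD 291450.00 Cr = 422.00 Cr subject; 6.3% × 422.00 Cr = 26.59 Cr
Total: 815.87 Cr + 26.59 Cr = 842.46 Cr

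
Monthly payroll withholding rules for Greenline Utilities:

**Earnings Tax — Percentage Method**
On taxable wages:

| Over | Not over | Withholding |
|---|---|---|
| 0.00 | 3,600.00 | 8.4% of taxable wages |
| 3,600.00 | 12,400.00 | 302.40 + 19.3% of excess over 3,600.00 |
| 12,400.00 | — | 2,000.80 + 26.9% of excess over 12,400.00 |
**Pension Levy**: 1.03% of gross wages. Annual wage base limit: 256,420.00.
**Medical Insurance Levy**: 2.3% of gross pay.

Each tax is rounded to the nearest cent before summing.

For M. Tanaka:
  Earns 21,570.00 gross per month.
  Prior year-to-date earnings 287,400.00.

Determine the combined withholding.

4,963.64

Earnings Tax: taxable = 21,570.00
  2,000.80 + 26.9% × (21,570.00 − 12,400.00) = 2,000.80 + 26.9% × 9,170.00 = 4,467.53
Pension Levy: YTD 287,400.00 ≥ cap 256,420.00 → 0.00
Medical Insurance Levy: 2.3% × 21,570.00 = 496.11
Total: 4,467.53 + 0.00 + 496.11 = 4,963.64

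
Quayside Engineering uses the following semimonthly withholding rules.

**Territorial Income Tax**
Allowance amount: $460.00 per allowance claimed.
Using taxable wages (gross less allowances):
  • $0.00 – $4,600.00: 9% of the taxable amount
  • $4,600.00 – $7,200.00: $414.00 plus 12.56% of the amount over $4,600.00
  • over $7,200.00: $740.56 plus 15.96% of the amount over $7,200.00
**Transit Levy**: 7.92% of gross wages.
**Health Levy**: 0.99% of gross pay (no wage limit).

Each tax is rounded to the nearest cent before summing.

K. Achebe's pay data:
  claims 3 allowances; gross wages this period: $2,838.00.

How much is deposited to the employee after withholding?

Territorial Income Tax: taxable = $2,838.00 − 3×$460.00 = $1,458.00
  9% × $1,458.00 = $131.22
Transit Levy: 7.92% × $2,838.00 = $224.77
Health Levy: 0.99% × $2,838.00 = $28.10
Total withheld: $131.22 + $224.77 + $28.10 = $384.09
Net pay: $2,838.00 − $384.09 = $2,453.91

$2,453.91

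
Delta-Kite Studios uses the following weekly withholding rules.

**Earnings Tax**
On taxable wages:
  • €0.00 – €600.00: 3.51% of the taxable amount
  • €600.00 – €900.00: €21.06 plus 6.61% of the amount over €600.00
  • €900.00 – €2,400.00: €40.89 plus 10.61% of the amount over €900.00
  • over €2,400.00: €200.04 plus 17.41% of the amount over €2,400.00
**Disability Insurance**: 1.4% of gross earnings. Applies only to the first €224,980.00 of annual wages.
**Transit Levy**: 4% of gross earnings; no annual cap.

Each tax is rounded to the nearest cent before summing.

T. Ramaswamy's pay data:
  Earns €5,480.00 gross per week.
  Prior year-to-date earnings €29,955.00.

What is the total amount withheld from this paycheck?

Earnings Tax: taxable = €5,480.00
  €200.04 + 17.41% × (€5,480.00 − €2,400.00) = €200.04 + 17.41% × €3,080.00 = €736.27
Disability Insurance: 1.4% × €5,480.00 = €76.72
Transit Levy: 4% × €5,480.00 = €219.20
Total: €736.27 + €76.72 + €219.20 = €1,032.19

€1,032.19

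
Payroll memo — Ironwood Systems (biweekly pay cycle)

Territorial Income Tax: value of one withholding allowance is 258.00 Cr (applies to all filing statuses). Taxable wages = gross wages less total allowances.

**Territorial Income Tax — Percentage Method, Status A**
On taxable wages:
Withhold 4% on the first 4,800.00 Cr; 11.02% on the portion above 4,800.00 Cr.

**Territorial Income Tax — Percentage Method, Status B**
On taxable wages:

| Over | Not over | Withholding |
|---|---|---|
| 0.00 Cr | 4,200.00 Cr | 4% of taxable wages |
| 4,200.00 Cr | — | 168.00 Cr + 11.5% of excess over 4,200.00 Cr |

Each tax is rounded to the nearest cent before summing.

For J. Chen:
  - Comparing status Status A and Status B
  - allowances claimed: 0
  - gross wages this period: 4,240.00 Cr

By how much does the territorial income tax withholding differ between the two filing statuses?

3.00 Cr

Territorial Income Tax (Status A): taxable = 4,240.00 Cr
  4% × 4,240.00 Cr = 169.60 Cr
Territorial Income Tax (Status B): taxable = 4,240.00 Cr
  168.00 Cr + 11.5% × (4,240.00 Cr − 4,200.00 Cr) = 168.00 Cr + 11.5% × 40.00 Cr = 172.60 Cr
Difference: |169.60 Cr − 172.60 Cr| = 3.00 Cr (higher under Status B)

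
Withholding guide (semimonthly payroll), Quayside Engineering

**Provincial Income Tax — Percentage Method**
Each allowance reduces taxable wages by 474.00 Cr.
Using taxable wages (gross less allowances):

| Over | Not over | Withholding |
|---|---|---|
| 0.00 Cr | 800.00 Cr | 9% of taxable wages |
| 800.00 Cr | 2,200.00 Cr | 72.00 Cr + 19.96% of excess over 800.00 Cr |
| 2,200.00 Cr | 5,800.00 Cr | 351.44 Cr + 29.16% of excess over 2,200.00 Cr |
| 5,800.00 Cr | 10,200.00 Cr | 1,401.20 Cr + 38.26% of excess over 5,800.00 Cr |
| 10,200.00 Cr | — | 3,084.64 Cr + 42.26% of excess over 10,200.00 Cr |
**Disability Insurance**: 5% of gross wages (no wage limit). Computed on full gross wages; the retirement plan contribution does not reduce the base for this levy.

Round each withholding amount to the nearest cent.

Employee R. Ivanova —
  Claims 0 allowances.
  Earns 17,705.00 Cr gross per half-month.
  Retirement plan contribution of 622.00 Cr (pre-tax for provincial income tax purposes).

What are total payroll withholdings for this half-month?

6,878.65 Cr

Provincial Income Tax: taxable = 17,705.00 Cr − 622.00 Cr = 17,083.00 Cr
  3,084.64 Cr + 42.26% × (17,083.00 Cr − 10,200.00 Cr) = 3,084.64 Cr + 42.26% × 6,883.00 Cr = 5,993.40 Cr
Disability Insurance: 5% × 17,705.00 Cr = 885.25 Cr
Total: 5,993.40 Cr + 885.25 Cr = 6,878.65 Cr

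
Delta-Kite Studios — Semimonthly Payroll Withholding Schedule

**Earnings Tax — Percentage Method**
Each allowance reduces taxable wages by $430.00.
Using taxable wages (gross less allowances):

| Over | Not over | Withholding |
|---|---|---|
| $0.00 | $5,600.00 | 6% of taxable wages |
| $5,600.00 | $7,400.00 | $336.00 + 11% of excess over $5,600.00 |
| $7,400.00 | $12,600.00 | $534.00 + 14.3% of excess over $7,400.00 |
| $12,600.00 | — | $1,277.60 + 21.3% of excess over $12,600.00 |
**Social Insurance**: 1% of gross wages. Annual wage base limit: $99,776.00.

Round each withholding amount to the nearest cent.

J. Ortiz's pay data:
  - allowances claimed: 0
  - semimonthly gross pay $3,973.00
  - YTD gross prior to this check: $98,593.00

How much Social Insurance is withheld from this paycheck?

$11.83

Social Insurance: cap $99,776.00 − YTD $98,593.00 = $1,183.00 subject; 1% × $1,183.00 = $11.83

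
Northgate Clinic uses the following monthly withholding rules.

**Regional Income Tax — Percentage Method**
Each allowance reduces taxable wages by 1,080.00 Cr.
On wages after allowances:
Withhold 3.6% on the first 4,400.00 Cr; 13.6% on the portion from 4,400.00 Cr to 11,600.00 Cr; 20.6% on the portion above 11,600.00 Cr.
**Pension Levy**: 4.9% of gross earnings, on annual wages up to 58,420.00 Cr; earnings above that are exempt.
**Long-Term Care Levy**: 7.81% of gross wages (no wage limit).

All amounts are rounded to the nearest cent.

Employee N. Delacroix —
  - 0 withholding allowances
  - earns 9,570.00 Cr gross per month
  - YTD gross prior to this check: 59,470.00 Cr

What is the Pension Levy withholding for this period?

Pension Levy: YTD 59,470.00 Cr ≥ cap 58,420.00 Cr → 0.00 Cr

0.00 Cr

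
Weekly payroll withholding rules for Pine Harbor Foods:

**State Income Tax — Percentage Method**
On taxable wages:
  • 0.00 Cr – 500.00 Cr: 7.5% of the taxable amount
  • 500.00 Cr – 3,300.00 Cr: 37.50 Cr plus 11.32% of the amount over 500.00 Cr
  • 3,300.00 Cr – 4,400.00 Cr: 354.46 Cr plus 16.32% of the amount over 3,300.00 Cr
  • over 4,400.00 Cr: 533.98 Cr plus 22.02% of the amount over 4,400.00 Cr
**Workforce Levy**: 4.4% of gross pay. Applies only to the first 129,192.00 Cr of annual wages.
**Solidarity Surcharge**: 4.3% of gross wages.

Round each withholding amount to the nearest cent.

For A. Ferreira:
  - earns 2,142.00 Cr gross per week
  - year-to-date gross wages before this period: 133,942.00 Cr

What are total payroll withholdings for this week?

315.48 Cr

State Income Tax: taxable = 2,142.00 Cr
  37.50 Cr + 11.32% × (2,142.00 Cr − 500.00 Cr) = 37.50 Cr + 11.32% × 1,642.00 Cr = 223.37 Cr
Workforce Levy: YTD 133,942.00 Cr ≥ cap 129,192.00 Cr → 0.00 Cr
Solidarity Surcharge: 4.3% × 2,142.00 Cr = 92.11 Cr
Total: 223.37 Cr + 0.00 Cr + 92.11 Cr = 315.48 Cr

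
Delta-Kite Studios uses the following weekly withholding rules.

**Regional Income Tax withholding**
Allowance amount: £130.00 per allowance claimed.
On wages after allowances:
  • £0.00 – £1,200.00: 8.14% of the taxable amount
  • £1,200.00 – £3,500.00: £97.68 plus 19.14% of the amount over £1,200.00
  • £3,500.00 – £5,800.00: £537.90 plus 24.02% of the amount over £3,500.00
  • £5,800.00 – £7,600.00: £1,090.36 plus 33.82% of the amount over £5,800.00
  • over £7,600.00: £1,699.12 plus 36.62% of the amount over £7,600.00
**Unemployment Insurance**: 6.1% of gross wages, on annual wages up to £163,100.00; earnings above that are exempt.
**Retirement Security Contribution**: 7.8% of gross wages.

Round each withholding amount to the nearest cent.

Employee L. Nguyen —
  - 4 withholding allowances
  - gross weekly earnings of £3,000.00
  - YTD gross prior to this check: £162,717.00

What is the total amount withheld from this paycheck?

£600.03

Regional Income Tax: taxable = £3,000.00 − 4×£130.00 = £2,480.00
  £97.68 + 19.14% × (£2,480.00 − £1,200.00) = £97.68 + 19.14% × £1,280.00 = £342.67
Unemployment Insurance: cap £163,100.00 − YTD £162,717.00 = £383.00 subject; 6.1% × £383.00 = £23.36
Retirement Security Contribution: 7.8% × £3,000.00 = £234.00
Total: £342.67 + £23.36 + £234.00 = £600.03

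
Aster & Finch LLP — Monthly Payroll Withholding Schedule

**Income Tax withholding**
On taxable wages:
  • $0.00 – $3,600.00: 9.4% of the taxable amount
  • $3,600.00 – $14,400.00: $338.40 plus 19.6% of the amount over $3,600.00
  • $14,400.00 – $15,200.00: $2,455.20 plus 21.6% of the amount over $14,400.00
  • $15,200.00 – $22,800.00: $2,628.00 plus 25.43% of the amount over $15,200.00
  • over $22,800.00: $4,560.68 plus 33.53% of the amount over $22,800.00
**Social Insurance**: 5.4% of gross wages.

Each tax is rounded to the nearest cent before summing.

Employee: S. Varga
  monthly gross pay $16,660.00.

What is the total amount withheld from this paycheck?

Income Tax: taxable = $16,660.00
  $2,628.00 + 25.43% × ($16,660.00 − $15,200.00) = $2,628.00 + 25.43% × $1,460.00 = $2,999.28
Social Insurance: 5.4% × $16,660.00 = $899.64
Total: $2,999.28 + $899.64 = $3,898.92

$3,898.92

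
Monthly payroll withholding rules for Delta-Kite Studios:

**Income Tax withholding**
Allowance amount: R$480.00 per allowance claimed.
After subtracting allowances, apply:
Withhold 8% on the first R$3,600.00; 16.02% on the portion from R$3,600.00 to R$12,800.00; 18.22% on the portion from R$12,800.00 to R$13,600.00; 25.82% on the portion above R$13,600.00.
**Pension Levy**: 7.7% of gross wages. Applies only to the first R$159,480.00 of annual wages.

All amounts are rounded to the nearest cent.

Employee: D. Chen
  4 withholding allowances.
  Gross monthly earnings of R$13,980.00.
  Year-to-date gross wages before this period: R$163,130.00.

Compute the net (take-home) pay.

R$12,336.71

Income Tax: taxable = R$13,980.00 − 4×R$480.00 = R$12,060.00
  R$288.00 + 16.02% × (R$12,060.00 − R$3,600.00) = R$288.00 + 16.02% × R$8,460.00 = R$1,643.29
Pension Levy: YTD R$163,130.00 ≥ cap R$159,480.00 → R$0.00
Total withheld: R$1,643.29 + R$0.00 = R$1,643.29
Net pay: R$13,980.00 − R$1,643.29 = R$12,336.71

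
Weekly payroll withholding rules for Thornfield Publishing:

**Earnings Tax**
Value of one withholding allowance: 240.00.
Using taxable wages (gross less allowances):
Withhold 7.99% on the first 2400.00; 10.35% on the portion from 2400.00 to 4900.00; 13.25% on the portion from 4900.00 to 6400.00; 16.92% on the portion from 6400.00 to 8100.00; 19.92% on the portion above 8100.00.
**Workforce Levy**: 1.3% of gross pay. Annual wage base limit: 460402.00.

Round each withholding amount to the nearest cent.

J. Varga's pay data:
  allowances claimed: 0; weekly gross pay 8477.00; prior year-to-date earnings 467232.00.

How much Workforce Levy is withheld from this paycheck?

0.00

Workforce Levy: YTD 467232.00 ≥ cap 460402.00 → 0.00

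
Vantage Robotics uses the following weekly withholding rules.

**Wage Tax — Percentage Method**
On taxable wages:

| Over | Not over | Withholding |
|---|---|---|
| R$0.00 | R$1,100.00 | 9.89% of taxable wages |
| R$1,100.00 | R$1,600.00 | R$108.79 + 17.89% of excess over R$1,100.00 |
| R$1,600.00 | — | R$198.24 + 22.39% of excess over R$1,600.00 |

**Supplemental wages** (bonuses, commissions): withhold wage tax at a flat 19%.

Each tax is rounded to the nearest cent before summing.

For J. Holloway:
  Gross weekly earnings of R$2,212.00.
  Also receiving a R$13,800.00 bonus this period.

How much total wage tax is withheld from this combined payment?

Wage Tax: taxable = R$2,212.00
  R$198.24 + 22.39% × (R$2,212.00 − R$1,600.00) = R$198.24 + 22.39% × R$612.00 = R$335.27
Supplemental (19% flat on bonus): 19% × R$13,800.00 = R$2,622.00
Total wage tax: R$335.27 + R$2,622.00 = R$2,957.27

R$2,957.27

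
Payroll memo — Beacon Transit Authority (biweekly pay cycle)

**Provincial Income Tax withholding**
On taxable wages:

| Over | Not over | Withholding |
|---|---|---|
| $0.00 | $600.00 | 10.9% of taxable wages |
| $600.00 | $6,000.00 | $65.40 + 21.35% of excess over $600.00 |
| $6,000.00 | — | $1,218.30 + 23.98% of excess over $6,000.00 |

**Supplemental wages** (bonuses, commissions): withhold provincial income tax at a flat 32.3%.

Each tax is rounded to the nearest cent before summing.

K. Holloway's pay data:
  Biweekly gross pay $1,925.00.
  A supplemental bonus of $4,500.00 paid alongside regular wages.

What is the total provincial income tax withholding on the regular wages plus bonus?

Provincial Income Tax: taxable = $1,925.00
  $65.40 + 21.35% × ($1,925.00 − $600.00) = $65.40 + 21.35% × $1,325.00 = $348.29
Supplemental (32.3% flat on bonus): 32.3% × $4,500.00 = $1,453.50
Total provincial income tax: $348.29 + $1,453.50 = $1,801.79

$1,801.79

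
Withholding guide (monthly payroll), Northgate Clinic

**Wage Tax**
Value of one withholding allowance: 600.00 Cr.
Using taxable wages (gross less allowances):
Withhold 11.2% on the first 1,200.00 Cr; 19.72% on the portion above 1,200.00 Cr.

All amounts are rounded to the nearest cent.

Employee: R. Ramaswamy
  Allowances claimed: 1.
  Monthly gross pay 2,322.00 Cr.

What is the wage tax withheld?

Wage Tax: taxable = 2,322.00 Cr − 1×600.00 Cr = 1,722.00 Cr
  134.40 Cr + 19.72% × (1,722.00 Cr − 1,200.00 Cr) = 134.40 Cr + 19.72% × 522.00 Cr = 237.34 Cr

237.34 Cr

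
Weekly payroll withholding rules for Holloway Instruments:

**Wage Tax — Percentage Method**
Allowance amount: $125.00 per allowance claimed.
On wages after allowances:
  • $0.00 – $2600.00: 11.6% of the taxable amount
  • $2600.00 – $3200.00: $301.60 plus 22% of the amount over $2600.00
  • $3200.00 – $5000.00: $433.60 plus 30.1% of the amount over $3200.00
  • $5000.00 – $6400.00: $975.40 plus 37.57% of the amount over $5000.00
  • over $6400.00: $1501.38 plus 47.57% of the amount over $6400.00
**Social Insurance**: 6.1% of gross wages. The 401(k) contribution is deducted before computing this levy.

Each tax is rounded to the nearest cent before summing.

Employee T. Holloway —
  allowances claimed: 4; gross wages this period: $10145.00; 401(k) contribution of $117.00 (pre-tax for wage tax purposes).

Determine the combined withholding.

Wage Tax: taxable = $10145.00 − $117.00 − 4×$125.00 = $9528.00
  $1501.38 + 47.57% × ($9528.00 − $6400.00) = $1501.38 + 47.57% × $3128.00 = $2989.37
Social Insurance: 6.1% × $10028.00 = $611.71
Total: $2989.37 + $611.71 = $3601.08

$3601.08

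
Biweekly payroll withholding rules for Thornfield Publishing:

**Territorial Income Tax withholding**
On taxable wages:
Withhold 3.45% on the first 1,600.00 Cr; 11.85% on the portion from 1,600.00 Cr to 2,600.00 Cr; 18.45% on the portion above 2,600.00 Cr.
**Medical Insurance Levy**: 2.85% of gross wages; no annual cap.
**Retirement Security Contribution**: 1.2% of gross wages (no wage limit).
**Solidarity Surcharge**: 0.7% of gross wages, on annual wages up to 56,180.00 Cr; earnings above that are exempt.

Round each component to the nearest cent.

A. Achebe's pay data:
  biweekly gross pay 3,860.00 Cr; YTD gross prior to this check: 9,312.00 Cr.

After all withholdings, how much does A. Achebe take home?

3,270.48 Cr

Territorial Income Tax: taxable = 3,860.00 Cr
  173.70 Cr + 18.45% × (3,860.00 Cr − 2,600.00 Cr) = 173.70 Cr + 18.45% × 1,260.00 Cr = 406.17 Cr
Medical Insurance Levy: 2.85% × 3,860.00 Cr = 110.01 Cr
Retirement Security Contribution: 1.2% × 3,860.00 Cr = 46.32 Cr
Solidarity Surcharge: 0.7% × 3,860.00 Cr = 27.02 Cr
Total withheld: 406.17 Cr + 110.01 Cr + 46.32 Cr + 27.02 Cr = 589.52 Cr
Net pay: 3,860.00 Cr − 589.52 Cr = 3,270.48 Cr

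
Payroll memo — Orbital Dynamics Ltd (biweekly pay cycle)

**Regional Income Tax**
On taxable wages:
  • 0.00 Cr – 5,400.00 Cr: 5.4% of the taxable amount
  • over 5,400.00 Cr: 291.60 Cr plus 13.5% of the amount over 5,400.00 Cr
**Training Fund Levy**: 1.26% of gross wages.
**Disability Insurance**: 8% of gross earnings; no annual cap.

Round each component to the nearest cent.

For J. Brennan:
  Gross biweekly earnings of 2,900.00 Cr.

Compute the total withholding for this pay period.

425.14 Cr

Regional Income Tax: taxable = 2,900.00 Cr
  5.4% × 2,900.00 Cr = 156.60 Cr
Training Fund Levy: 1.26% × 2,900.00 Cr = 36.54 Cr
Disability Insurance: 8% × 2,900.00 Cr = 232.00 Cr
Total: 156.60 Cr + 36.54 Cr + 232.00 Cr = 425.14 Cr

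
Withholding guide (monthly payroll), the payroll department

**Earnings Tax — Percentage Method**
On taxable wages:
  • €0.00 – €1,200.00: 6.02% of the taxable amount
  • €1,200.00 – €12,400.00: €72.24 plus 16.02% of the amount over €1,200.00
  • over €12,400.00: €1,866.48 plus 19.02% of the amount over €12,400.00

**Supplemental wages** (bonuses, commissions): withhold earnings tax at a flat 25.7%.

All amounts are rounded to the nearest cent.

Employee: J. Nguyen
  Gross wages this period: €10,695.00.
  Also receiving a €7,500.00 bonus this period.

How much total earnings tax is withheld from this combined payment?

Earnings Tax: taxable = €10,695.00
  €72.24 + 16.02% × (€10,695.00 − €1,200.00) = €72.24 + 16.02% × €9,495.00 = €1,593.34
Supplemental (25.7% flat on bonus): 25.7% × €7,500.00 = €1,927.50
Total earnings tax: €1,593.34 + €1,927.50 = €3,520.84

€3,520.84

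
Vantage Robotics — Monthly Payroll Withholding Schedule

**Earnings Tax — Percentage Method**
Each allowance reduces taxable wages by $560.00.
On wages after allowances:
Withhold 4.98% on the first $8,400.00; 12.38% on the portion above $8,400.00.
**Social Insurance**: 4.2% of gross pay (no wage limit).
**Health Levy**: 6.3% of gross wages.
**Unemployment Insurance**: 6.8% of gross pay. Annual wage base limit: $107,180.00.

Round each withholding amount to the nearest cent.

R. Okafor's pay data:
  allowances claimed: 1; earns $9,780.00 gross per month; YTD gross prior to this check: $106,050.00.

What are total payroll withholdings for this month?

$1,623.58

Earnings Tax: taxable = $9,780.00 − 1×$560.00 = $9,220.00
  $418.32 + 12.38% × ($9,220.00 − $8,400.00) = $418.32 + 12.38% × $820.00 = $519.84
Social Insurance: 4.2% × $9,780.00 = $410.76
Health Levy: 6.3% × $9,780.00 = $616.14
Unemployment Insurance: cap $107,180.00 − YTD $106,050.00 = $1,130.00 subject; 6.8% × $1,130.00 = $76.84
Total: $519.84 + $410.76 + $616.14 + $76.84 = $1,623.58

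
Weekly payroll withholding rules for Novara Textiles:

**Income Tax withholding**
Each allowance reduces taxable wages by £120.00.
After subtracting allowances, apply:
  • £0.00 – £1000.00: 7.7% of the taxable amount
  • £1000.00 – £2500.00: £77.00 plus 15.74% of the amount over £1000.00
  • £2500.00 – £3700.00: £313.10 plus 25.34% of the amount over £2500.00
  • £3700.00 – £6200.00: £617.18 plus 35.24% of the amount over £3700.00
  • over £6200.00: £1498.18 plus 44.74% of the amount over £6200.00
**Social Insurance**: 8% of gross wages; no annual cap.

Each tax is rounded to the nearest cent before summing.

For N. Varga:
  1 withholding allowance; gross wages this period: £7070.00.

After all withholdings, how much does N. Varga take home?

Income Tax: taxable = £7070.00 − 1×£120.00 = £6950.00
  £1498.18 + 44.74% × (£6950.00 − £6200.00) = £1498.18 + 44.74% × £750.00 = £1833.73
Social Insurance: 8% × £7070.00 = £565.60
Total withheld: £1833.73 + £565.60 = £2399.33
Net pay: £7070.00 − £2399.33 = £4670.67

£4670.67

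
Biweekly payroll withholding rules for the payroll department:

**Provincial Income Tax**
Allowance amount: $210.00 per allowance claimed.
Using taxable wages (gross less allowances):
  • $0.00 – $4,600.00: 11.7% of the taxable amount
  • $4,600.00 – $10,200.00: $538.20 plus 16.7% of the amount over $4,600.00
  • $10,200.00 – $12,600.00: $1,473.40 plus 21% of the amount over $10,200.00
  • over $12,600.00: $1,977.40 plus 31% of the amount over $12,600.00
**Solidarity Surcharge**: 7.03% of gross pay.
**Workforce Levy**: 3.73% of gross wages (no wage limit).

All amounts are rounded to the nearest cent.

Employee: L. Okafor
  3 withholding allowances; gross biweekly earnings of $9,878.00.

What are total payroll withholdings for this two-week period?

Provincial Income Tax: taxable = $9,878.00 − 3×$210.00 = $9,248.00
  $538.20 + 16.7% × ($9,248.00 − $4,600.00) = $538.20 + 16.7% × $4,648.00 = $1,314.42
Solidarity Surcharge: 7.03% × $9,878.00 = $694.42
Workforce Levy: 3.73% × $9,878.00 = $368.45
Total: $1,314.42 + $694.42 + $368.45 = $2,377.29

$2,377.29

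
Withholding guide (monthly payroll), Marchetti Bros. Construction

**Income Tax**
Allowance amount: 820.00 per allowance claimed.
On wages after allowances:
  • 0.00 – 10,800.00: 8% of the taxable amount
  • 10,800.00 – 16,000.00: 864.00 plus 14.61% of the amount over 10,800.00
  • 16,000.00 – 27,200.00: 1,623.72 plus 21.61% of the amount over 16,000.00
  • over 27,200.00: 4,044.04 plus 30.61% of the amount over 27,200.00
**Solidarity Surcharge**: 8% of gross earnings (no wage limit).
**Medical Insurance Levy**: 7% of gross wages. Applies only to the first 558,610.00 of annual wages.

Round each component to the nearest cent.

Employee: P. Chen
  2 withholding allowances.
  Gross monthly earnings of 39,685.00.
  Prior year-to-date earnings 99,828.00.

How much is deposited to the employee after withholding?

Income Tax: taxable = 39,685.00 − 2×820.00 = 38,045.00
  4,044.04 + 30.61% × (38,045.00 − 27,200.00) = 4,044.04 + 30.61% × 10,845.00 = 7,363.69
Solidarity Surcharge: 8% × 39,685.00 = 3,174.80
Medical Insurance Levy: 7% × 39,685.00 = 2,777.95
Total withheld: 7,363.69 + 3,174.80 + 2,777.95 = 13,316.44
Net pay: 39,685.00 − 13,316.44 = 26,368.56

26,368.56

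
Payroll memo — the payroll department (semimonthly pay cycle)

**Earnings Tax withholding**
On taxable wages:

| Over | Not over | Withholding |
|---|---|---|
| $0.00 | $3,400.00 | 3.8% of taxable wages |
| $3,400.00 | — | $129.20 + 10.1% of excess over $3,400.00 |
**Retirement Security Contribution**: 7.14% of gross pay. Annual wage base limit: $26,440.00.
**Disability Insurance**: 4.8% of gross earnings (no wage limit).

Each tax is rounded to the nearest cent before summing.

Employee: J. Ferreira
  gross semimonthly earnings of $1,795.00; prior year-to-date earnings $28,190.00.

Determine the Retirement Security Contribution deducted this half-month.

Retirement Security Contribution: YTD $28,190.00 ≥ cap $26,440.00 → $0.00

$0.00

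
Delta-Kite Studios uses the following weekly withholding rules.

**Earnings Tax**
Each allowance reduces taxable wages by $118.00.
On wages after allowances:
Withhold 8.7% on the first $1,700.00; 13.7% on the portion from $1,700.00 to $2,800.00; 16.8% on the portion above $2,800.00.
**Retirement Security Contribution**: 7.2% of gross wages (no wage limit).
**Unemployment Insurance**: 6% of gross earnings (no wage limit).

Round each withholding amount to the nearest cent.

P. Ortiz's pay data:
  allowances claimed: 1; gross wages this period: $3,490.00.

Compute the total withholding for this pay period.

Earnings Tax: taxable = $3,490.00 − 1×$118.00 = $3,372.00
  $298.60 + 16.8% × ($3,372.00 − $2,800.00) = $298.60 + 16.8% × $572.00 = $394.70
Retirement Security Contribution: 7.2% × $3,490.00 = $251.28
Unemployment Insurance: 6% × $3,490.00 = $209.40
Total: $394.70 + $251.28 + $209.40 = $855.38

$855.38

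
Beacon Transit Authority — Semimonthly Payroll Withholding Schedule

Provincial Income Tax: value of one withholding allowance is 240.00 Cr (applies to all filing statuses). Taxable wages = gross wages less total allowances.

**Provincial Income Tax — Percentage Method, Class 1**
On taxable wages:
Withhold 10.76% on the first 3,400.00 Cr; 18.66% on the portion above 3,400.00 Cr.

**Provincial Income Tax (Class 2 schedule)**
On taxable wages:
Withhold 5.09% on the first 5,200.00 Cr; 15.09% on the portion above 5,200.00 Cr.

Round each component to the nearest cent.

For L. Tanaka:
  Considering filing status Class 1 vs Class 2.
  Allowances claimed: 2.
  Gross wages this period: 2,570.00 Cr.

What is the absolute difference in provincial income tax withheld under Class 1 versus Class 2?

Provincial Income Tax (Class 1): taxable = 2,570.00 Cr − 2×240.00 Cr = 2,090.00 Cr
  10.76% × 2,090.00 Cr = 224.88 Cr
Provincial Income Tax (Class 2): taxable = 2,570.00 Cr − 2×240.00 Cr = 2,090.00 Cr
  5.09% × 2,090.00 Cr = 106.38 Cr
Difference: |224.88 Cr − 106.38 Cr| = 118.50 Cr (higher under Class 1)

118.50 Cr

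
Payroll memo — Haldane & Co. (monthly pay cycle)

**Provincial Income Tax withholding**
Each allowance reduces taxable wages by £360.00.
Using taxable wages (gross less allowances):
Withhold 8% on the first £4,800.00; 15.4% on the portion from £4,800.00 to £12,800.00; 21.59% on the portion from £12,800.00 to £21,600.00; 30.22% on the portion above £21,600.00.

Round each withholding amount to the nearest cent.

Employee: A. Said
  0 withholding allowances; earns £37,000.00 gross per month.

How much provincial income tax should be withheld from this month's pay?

£8,169.80

Provincial Income Tax: taxable = £37,000.00
  £3,515.92 + 30.22% × (£37,000.00 − £21,600.00) = £3,515.92 + 30.22% × £15,400.00 = £8,169.80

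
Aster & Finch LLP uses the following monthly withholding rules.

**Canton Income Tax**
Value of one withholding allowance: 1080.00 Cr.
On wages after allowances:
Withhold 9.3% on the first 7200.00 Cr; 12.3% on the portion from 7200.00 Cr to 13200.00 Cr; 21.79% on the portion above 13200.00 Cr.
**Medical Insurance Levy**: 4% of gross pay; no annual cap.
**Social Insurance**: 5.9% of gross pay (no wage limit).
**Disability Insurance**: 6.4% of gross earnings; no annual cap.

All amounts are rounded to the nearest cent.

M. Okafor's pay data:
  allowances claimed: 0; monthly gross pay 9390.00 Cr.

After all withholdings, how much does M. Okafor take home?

Canton Income Tax: taxable = 9390.00 Cr
  669.60 Cr + 12.3% × (9390.00 Cr − 7200.00 Cr) = 669.60 Cr + 12.3% × 2190.00 Cr = 938.97 Cr
Medical Insurance Levy: 4% × 9390.00 Cr = 375.60 Cr
Social Insurance: 5.9% × 9390.00 Cr = 554.01 Cr
Disability Insurance: 6.4% × 9390.00 Cr = 600.96 Cr
Total withheld: 938.97 Cr + 375.60 Cr + 554.01 Cr + 600.96 Cr = 2469.54 Cr
Net pay: 9390.00 Cr − 2469.54 Cr = 6920.46 Cr

6920.46 Cr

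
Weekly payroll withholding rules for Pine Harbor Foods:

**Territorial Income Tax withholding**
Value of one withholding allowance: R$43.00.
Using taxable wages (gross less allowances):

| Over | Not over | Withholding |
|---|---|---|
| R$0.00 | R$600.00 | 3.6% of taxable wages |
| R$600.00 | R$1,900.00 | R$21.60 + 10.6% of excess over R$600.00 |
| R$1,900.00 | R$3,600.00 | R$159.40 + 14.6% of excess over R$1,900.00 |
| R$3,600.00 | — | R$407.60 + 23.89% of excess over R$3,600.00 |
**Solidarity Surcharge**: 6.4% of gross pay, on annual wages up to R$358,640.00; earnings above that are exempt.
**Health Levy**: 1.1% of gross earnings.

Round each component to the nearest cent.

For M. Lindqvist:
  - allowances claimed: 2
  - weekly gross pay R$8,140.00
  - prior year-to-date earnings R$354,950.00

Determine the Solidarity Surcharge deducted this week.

Solidarity Surcharge: cap R$358,640.00 − YTD R$354,950.00 = R$3,690.00 subject; 6.4% × R$3,690.00 = R$236.16

R$236.16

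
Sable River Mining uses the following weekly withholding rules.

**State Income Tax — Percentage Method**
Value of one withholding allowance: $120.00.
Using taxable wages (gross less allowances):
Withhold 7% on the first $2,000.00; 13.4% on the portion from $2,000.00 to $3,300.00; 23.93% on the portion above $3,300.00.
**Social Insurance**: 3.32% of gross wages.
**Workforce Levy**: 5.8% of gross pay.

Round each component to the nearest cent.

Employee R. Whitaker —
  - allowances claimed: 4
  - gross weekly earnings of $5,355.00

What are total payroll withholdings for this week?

State Income Tax: taxable = $5,355.00 − 4×$120.00 = $4,875.00
  $314.20 + 23.93% × ($4,875.00 − $3,300.00) = $314.20 + 23.93% × $1,575.00 = $691.10
Social Insurance: 3.32% × $5,355.00 = $177.79
Workforce Levy: 5.8% × $5,355.00 = $310.59
Total: $691.10 + $177.79 + $310.59 = $1,179.48

$1,179.48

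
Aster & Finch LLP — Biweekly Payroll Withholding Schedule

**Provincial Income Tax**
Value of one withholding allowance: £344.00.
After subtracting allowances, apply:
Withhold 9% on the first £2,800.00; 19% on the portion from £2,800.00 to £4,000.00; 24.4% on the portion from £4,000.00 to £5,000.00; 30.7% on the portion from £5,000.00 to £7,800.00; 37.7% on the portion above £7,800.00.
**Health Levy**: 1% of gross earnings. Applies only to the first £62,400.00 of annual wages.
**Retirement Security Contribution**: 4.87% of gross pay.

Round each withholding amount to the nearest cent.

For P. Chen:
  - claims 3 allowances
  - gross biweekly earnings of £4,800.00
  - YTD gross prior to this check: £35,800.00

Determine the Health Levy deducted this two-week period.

£48.00

Health Levy: 1% × £4,800.00 = £48.00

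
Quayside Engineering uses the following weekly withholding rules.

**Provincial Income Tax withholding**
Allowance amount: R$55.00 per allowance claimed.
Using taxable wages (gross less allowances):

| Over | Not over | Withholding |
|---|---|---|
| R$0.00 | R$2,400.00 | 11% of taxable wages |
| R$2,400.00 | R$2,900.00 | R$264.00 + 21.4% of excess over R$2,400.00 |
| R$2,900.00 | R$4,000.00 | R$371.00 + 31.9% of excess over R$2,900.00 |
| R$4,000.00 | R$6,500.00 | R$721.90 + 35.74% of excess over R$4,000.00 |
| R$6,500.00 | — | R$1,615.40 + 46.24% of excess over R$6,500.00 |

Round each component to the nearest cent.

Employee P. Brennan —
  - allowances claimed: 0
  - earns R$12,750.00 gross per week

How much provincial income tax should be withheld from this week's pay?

Provincial Income Tax: taxable = R$12,750.00
  R$1,615.40 + 46.24% × (R$12,750.00 − R$6,500.00) = R$1,615.40 + 46.24% × R$6,250.00 = R$4,505.40

R$4,505.40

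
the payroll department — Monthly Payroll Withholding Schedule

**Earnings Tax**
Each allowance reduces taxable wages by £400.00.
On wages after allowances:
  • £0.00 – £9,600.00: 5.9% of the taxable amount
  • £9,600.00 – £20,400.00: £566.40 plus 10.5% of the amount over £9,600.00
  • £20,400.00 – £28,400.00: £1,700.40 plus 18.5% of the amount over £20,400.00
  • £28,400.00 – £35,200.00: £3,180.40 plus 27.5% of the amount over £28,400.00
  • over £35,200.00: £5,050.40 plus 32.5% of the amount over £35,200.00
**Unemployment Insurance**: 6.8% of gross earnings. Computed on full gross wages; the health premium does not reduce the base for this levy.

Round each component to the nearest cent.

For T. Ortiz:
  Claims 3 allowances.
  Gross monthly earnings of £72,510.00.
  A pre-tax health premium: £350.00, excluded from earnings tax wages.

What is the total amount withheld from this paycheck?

£21,603.08

Earnings Tax: taxable = £72,510.00 − £350.00 − 3×£400.00 = £70,960.00
  £5,050.40 + 32.5% × (£70,960.00 − £35,200.00) = £5,050.40 + 32.5% × £35,760.00 = £16,672.40
Unemployment Insurance: 6.8% × £72,510.00 = £4,930.68
Total: £16,672.40 + £4,930.68 = £21,603.08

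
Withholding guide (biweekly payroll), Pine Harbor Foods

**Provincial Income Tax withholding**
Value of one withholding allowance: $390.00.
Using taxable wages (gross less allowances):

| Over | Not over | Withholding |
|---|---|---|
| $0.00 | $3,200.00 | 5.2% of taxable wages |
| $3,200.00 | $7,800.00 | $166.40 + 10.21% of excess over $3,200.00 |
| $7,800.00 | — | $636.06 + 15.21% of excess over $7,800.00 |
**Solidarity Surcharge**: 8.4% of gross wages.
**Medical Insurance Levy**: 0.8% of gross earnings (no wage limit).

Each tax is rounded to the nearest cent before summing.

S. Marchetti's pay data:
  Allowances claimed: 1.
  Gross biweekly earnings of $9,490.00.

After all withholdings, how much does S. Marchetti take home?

Provincial Income Tax: taxable = $9,490.00 − 1×$390.00 = $9,100.00
  $636.06 + 15.21% × ($9,100.00 − $7,800.00) = $636.06 + 15.21% × $1,300.00 = $833.79
Solidarity Surcharge: 8.4% × $9,490.00 = $797.16
Medical Insurance Levy: 0.8% × $9,490.00 = $75.92
Total withheld: $833.79 + $797.16 + $75.92 = $1,706.87
Net pay: $9,490.00 − $1,706.87 = $7,783.13

$7,783.13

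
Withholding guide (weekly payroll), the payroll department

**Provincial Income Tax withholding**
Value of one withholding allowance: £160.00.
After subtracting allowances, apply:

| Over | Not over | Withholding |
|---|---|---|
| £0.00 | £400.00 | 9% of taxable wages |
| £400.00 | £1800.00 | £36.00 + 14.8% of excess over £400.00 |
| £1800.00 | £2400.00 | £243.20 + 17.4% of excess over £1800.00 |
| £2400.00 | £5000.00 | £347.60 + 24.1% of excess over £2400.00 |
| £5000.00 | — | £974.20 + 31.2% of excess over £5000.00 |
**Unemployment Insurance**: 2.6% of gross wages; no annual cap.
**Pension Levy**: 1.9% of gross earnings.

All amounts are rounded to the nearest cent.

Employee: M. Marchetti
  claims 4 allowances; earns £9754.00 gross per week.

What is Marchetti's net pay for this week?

Provincial Income Tax: taxable = £9754.00 − 4×£160.00 = £9114.00
  £974.20 + 31.2% × (£9114.00 − £5000.00) = £974.20 + 31.2% × £4114.00 = £2257.77
Unemployment Insurance: 2.6% × £9754.00 = £253.60
Pension Levy: 1.9% × £9754.00 = £185.33
Total withheld: £2257.77 + £253.60 + £185.33 = £2696.70
Net pay: £9754.00 − £2696.70 = £7057.30

£7057.30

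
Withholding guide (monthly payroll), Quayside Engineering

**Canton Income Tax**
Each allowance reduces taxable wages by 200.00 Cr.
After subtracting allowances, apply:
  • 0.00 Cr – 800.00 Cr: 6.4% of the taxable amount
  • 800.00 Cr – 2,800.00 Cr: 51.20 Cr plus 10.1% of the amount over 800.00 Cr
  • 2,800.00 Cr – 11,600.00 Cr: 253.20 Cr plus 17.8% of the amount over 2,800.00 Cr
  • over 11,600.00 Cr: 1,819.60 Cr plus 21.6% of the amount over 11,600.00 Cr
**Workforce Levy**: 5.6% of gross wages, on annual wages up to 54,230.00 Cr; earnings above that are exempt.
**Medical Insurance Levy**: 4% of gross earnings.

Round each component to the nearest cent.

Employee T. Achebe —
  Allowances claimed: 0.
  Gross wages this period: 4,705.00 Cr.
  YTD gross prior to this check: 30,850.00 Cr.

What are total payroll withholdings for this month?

Canton Income Tax: taxable = 4,705.00 Cr
  253.20 Cr + 17.8% × (4,705.00 Cr − 2,800.00 Cr) = 253.20 Cr + 17.8% × 1,905.00 Cr = 592.29 Cr
Workforce Levy: 5.6% × 4,705.00 Cr = 263.48 Cr
Medical Insurance Levy: 4% × 4,705.00 Cr = 188.20 Cr
Total: 592.29 Cr + 263.48 Cr + 188.20 Cr = 1,043.97 Cr

1,043.97 Cr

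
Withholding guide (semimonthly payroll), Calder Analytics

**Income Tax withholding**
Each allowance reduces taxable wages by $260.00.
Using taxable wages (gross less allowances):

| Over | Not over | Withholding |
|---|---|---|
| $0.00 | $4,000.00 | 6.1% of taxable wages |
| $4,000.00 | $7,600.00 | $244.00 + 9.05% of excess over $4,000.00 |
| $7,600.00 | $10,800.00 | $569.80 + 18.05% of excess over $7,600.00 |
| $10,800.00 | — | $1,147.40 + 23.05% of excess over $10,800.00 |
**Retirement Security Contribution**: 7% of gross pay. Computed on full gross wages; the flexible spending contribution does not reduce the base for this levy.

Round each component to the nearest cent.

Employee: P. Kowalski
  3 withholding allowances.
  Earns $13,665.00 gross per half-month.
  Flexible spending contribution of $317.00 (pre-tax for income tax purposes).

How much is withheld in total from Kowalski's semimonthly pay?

$2,511.47

Income Tax: taxable = $13,665.00 − $317.00 − 3×$260.00 = $12,568.00
  $1,147.40 + 23.05% × ($12,568.00 − $10,800.00) = $1,147.40 + 23.05% × $1,768.00 = $1,554.92
Retirement Security Contribution: 7% × $13,665.00 = $956.55
Total: $1,554.92 + $956.55 = $2,511.47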